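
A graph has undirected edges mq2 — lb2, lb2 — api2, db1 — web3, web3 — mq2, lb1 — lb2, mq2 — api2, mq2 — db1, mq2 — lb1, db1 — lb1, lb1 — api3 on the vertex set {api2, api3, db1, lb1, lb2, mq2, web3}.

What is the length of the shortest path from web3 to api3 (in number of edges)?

3

Distance 0: web3.
Distance 1: db1, mq2.
Distance 2: api2, lb1, lb2.
Distance 3: api3 — contains api3.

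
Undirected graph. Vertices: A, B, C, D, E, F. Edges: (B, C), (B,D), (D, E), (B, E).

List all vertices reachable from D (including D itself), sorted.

Start at D.
Its neighbours: B, E.
Then their neighbours: C.
Nothing further is reachable.

B, C, D, E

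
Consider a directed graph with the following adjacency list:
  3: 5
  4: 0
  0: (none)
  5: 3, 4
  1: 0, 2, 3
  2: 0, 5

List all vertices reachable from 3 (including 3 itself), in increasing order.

0, 3, 4, 5

Start at 3.
Its neighbours: 5.
Then their neighbours: 4.
Then next layer: 0.
Nothing further is reachable.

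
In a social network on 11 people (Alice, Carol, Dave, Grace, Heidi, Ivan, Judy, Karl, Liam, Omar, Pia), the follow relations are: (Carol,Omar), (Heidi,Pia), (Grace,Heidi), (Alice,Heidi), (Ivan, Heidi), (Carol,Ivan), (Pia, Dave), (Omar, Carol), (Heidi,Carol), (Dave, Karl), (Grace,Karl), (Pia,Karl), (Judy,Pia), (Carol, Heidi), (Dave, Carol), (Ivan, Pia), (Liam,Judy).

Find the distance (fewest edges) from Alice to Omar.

3

Distance 0: Alice.
Distance 1: Heidi.
Distance 2: Carol, Pia.
Distance 3: Dave, Ivan, Karl, Omar — contains Omar.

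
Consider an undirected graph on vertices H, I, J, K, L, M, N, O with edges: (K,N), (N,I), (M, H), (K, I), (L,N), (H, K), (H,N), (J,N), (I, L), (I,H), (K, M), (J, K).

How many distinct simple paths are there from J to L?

22

J–K–H–I–L
J–K–H–I–N–L
J–K–H–N–I–L
J–K–H–N–L
J–K–I–H–N–L
J–K–I–L
J–K–I–N–L
J–K–M–H–I–L
... and 14 more.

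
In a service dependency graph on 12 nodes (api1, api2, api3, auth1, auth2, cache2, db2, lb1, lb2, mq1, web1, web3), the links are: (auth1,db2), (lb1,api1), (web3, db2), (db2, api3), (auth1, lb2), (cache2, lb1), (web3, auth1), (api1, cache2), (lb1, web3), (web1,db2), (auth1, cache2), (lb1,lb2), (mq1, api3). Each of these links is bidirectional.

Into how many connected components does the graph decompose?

3

From api1: component {api1, api3, auth1, cache2, db2, lb1, lb2, mq1, web1, web3}.
From api2: component {api2}.
From auth2: component {auth2}.
That's 3 components.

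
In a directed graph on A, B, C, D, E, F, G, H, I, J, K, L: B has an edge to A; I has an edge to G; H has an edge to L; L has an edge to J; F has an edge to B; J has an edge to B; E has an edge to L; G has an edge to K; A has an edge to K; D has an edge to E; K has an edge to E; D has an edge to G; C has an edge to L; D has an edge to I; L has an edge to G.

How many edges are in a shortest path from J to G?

Distance 0: J.
Distance 1: B.
Distance 2: A.
Distance 3: K.
Distance 4: E.
Distance 5: L.
Distance 6: G — contains G.

6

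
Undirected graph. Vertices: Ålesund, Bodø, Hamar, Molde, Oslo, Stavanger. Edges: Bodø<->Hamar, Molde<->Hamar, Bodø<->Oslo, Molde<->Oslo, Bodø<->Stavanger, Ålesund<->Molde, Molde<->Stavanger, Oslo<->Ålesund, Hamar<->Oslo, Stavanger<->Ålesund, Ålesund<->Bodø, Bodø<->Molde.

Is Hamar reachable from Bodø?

Explore from Bodø.
Distance 1: reach Ålesund, Hamar, Molde, Oslo, Stavanger.
Found Hamar.

Yes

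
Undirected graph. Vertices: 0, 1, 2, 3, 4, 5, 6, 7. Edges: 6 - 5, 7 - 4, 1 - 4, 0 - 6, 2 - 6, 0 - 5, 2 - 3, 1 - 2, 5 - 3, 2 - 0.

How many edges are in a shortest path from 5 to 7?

Distance 0: 5.
Distance 1: 0, 3, 6.
Distance 2: 2.
Distance 3: 1.
Distance 4: 4.
Distance 5: 7 — contains 7.

5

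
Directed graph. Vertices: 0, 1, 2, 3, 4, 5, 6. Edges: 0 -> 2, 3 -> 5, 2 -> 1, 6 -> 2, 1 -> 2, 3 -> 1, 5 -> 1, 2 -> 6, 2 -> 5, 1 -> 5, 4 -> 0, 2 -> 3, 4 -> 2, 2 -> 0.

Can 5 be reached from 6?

Explore from 6.
Distance 1: reach 2.
Distance 2: reach 0, 1, 3, 5.
Found 5.

Yes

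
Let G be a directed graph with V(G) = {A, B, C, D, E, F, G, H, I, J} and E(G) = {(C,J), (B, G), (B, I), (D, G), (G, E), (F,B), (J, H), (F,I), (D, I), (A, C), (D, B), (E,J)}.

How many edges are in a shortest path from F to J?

4

Distance 0: F.
Distance 1: B, I.
Distance 2: G.
Distance 3: E.
Distance 4: J — contains J.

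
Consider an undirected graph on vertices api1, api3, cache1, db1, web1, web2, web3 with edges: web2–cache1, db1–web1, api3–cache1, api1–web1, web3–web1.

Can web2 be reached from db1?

Explore from db1.
Distance 1: reach web1.
Distance 2: reach api1, web3.
The search is exhausted without reaching web2; it lies in a different component.

No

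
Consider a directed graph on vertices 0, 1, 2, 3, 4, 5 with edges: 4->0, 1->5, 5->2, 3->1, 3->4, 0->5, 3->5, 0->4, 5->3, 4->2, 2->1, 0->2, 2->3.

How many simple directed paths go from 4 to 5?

7

4→0→2→1→5
4→0→2→3→1→5
4→0→2→3→5
4→0→5
4→2→1→5
4→2→3→1→5
4→2→3→5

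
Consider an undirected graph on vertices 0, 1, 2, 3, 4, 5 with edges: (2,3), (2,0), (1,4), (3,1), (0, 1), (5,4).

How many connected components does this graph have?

1

From 0: component {0, 1, 2, 3, 4, 5}.
That's 1 component.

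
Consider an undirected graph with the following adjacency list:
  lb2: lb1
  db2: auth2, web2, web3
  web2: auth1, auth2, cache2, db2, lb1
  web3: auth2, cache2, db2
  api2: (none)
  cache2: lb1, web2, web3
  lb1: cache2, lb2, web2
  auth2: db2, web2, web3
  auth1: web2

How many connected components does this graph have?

2

From api2: component {api2}.
From auth1: component {auth1, auth2, cache2, db2, lb1, lb2, web2, web3}.
That's 2 components.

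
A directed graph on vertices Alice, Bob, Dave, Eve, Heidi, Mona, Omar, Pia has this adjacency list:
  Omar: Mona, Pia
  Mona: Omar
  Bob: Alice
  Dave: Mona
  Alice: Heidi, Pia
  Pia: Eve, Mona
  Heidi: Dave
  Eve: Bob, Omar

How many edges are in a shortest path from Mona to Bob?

Distance 0: Mona.
Distance 1: Omar.
Distance 2: Pia.
Distance 3: Eve.
Distance 4: Bob — contains Bob.

4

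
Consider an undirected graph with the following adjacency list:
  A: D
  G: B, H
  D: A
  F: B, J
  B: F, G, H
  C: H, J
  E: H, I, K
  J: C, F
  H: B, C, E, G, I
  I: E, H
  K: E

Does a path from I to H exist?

Explore from I.
Distance 1: reach E, H.
Found H.

Yes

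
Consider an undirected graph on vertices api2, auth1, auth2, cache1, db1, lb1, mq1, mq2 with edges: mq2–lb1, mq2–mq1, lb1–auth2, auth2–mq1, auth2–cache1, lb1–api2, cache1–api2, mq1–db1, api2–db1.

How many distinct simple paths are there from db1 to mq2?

db1–api2–cache1–auth2–lb1–mq2
db1–api2–cache1–auth2–mq1–mq2
db1–api2–lb1–auth2–mq1–mq2
db1–api2–lb1–mq2
db1–mq1–auth2–cache1–api2–lb1–mq2
db1–mq1–auth2–lb1–mq2
db1–mq1–mq2

7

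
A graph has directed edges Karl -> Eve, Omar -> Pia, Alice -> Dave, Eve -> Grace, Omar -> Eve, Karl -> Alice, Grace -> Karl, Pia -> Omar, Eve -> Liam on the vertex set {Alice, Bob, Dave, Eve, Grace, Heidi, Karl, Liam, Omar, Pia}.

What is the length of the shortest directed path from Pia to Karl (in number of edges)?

4

Distance 0: Pia.
Distance 1: Omar.
Distance 2: Eve.
Distance 3: Grace, Liam.
Distance 4: Karl — contains Karl.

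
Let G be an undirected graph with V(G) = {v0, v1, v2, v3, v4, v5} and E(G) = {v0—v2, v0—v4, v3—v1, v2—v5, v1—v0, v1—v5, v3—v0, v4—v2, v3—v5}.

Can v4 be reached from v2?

Explore from v2.
Distance 1: reach v0, v4, v5.
Found v4.

Yes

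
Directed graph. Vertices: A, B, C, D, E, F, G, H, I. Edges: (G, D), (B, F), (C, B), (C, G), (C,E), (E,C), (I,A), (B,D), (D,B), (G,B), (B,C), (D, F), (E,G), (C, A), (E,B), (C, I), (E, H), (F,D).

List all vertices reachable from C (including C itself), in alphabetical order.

A, B, C, D, E, F, G, H, I

Start at C.
Its neighbours: A, B, E, G, I.
Then their neighbours: D, F, H.
Every vertex is now reached.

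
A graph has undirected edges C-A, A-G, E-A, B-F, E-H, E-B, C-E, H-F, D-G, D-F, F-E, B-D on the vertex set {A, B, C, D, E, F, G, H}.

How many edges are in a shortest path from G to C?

Distance 0: G.
Distance 1: A, D.
Distance 2: B, C, E, F — contains C.

2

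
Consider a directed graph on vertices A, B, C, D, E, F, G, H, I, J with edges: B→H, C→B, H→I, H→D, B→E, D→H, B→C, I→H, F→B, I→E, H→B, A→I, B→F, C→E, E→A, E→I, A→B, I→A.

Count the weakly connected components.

From A: component {A, B, C, D, E, F, H, I}.
From G: component {G}.
From J: component {J}.
That's 3 components.

3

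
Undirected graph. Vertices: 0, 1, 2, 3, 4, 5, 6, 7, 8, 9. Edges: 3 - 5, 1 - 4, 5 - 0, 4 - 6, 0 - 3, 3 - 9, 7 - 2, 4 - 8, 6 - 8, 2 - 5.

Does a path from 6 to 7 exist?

Explore from 6.
Distance 1: reach 4, 8.
Distance 2: reach 1.
The search is exhausted without reaching 7; it lies in a different component.

No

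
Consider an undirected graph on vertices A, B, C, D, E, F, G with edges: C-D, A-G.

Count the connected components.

5

From A: component {A, G}.
From B: component {B}.
From C: component {C, D}.
From E: component {E}.
From F: component {F}.
That's 5 components.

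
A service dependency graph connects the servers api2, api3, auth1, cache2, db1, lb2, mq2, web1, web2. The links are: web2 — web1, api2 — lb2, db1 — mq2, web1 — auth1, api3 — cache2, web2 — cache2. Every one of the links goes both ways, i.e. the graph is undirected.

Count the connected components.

From api2: component {api2, lb2}.
From api3: component {api3, auth1, cache2, web1, web2}.
From db1: component {db1, mq2}.
That's 3 components.

3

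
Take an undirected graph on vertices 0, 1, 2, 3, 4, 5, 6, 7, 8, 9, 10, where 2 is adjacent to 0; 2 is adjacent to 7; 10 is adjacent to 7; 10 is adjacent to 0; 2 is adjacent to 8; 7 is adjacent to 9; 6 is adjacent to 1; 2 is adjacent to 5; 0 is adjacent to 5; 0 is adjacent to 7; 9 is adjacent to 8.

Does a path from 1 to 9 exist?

No

Explore from 1.
Distance 1: reach 6.
The search is exhausted without reaching 9; it lies in a different component.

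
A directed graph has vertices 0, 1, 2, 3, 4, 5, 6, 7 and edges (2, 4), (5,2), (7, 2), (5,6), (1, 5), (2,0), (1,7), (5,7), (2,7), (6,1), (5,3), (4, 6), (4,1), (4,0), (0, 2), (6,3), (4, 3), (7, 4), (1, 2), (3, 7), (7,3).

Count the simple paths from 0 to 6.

0→2→4→1→5→6
0→2→4→6
0→2→7→4→1→5→6
0→2→7→4→6

4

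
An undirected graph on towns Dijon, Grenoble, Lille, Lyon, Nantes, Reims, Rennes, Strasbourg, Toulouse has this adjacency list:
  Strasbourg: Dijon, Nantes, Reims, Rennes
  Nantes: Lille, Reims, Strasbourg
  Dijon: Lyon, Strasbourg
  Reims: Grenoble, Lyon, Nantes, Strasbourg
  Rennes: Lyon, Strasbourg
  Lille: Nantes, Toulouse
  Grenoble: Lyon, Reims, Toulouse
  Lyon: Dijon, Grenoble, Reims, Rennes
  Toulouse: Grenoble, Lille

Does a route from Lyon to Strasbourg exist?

Explore from Lyon.
Distance 1: reach Dijon, Grenoble, Reims, Rennes.
Distance 2: reach Nantes, Strasbourg, Toulouse.
Found Strasbourg.

Yes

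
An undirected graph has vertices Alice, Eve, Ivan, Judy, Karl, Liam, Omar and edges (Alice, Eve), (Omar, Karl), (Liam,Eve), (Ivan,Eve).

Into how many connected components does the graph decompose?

From Alice: component {Alice, Eve, Ivan, Liam}.
From Judy: component {Judy}.
From Karl: component {Karl, Omar}.
That's 3 components.

3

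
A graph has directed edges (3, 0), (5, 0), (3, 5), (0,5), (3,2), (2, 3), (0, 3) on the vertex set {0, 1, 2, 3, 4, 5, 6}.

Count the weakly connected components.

4

From 0: component {0, 2, 3, 5}.
From 1: component {1}.
From 4: component {4}.
From 6: component {6}.
That's 4 components.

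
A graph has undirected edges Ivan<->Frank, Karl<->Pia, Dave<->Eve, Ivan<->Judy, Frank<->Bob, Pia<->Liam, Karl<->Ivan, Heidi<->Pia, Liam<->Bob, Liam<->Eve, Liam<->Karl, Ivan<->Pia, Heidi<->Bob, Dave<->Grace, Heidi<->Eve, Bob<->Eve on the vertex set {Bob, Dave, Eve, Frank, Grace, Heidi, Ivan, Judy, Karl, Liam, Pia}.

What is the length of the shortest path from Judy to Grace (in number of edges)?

Distance 0: Judy.
Distance 1: Ivan.
Distance 2: Frank, Karl, Pia.
Distance 3: Bob, Heidi, Liam.
Distance 4: Eve.
Distance 5: Dave.
Distance 6: Grace — contains Grace.

6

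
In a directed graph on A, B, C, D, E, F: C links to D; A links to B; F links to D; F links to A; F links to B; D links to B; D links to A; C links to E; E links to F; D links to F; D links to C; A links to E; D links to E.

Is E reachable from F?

Yes

Explore from F.
Distance 1: reach A, B, D.
Distance 2: reach C, E.
Found E.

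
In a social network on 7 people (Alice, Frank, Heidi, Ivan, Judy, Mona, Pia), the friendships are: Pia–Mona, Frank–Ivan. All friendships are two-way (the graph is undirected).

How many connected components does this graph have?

From Alice: component {Alice}.
From Frank: component {Frank, Ivan}.
From Heidi: component {Heidi}.
From Judy: component {Judy}.
From Mona: component {Mona, Pia}.
That's 5 components.

5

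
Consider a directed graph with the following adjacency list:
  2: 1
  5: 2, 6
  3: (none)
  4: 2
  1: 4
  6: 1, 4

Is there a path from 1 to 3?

Explore from 1.
Distance 1: reach 4.
Distance 2: reach 2.
The search from 1 is exhausted; no directed path reaches 3.

No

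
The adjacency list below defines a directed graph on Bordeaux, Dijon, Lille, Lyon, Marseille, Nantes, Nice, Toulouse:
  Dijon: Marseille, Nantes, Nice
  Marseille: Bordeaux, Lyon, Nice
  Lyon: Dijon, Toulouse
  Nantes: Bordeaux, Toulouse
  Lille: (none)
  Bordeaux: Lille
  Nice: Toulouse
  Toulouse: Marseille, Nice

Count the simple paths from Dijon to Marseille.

Dijon→Marseille
Dijon→Nantes→Toulouse→Marseille
Dijon→Nice→Toulouse→Marseille

3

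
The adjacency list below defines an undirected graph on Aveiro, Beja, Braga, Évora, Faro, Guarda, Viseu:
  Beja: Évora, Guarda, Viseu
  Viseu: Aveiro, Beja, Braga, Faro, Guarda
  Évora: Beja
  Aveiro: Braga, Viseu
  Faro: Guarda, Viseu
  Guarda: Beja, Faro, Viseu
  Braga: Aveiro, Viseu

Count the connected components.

From Aveiro: component {Aveiro, Beja, Braga, Évora, Faro, Guarda, Viseu}.
That's 1 component.

1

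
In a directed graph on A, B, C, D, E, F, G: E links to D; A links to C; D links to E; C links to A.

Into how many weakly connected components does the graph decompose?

5

From A: component {A, C}.
From B: component {B}.
From D: component {D, E}.
From F: component {F}.
From G: component {G}.
That's 5 components.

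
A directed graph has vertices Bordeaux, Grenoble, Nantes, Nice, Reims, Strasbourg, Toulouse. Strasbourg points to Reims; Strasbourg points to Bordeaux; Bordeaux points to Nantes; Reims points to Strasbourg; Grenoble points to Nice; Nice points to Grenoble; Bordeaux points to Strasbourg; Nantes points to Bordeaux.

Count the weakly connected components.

3

From Bordeaux: component {Bordeaux, Nantes, Reims, Strasbourg}.
From Grenoble: component {Grenoble, Nice}.
From Toulouse: component {Toulouse}.
That's 3 components.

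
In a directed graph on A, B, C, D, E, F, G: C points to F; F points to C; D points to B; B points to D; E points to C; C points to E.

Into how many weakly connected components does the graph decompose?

From A: component {A}.
From B: component {B, D}.
From C: component {C, E, F}.
From G: component {G}.
That's 4 components.

4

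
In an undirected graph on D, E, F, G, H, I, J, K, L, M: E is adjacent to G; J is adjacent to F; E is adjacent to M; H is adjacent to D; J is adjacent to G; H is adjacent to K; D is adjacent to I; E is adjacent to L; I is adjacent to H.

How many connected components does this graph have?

2

From D: component {D, H, I, K}.
From E: component {E, F, G, J, L, M}.
That's 2 components.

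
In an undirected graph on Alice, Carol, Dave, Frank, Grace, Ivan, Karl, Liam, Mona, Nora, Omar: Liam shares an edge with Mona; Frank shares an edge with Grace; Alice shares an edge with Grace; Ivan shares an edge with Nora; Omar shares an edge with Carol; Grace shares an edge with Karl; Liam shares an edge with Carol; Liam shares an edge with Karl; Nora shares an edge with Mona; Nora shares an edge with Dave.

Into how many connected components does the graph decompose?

From Alice: component {Alice, Carol, Dave, Frank, Grace, Ivan, Karl, Liam, Mona, Nora, Omar}.
That's 1 component.

1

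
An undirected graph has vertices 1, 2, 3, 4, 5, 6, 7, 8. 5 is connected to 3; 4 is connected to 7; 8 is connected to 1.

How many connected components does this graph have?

From 1: component {1, 8}.
From 2: component {2}.
From 3: component {3, 5}.
From 4: component {4, 7}.
From 6: component {6}.
That's 5 components.

5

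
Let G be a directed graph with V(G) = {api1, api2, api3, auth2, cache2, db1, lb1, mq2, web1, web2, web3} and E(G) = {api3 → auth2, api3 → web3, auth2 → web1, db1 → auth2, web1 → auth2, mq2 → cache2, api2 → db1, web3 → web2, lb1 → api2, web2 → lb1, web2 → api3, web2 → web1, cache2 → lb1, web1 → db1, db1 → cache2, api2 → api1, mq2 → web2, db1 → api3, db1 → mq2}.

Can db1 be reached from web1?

Yes

Explore from web1.
Distance 1: reach auth2, db1.
Found db1.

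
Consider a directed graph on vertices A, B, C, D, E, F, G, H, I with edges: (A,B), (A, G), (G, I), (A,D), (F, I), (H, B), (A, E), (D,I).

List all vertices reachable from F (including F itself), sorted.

Start at F.
Its neighbours: I.
Nothing further is reachable.

F, I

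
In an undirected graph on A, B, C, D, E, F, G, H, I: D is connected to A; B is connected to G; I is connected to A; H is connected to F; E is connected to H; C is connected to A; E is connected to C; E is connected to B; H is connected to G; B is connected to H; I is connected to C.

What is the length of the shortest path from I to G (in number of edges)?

4

Distance 0: I.
Distance 1: A, C.
Distance 2: D, E.
Distance 3: B, H.
Distance 4: F, G — contains G.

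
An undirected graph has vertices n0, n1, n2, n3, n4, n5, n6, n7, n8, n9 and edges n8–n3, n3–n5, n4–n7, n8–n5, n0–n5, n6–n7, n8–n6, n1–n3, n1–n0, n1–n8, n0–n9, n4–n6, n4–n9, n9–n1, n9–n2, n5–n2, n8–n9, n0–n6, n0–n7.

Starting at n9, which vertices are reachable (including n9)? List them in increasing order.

Start at n9.
Its neighbours: n0, n1, n2, n4, n8.
Then their neighbours: n3, n5, n6, n7.
Every vertex is now reached.

n0, n1, n2, n3, n4, n5, n6, n7, n8, n9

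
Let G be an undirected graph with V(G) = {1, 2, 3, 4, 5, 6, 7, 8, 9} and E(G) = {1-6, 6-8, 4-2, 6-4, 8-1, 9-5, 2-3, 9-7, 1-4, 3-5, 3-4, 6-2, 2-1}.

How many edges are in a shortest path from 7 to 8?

6

Distance 0: 7.
Distance 1: 9.
Distance 2: 5.
Distance 3: 3.
Distance 4: 2, 4.
Distance 5: 1, 6.
Distance 6: 8 — contains 8.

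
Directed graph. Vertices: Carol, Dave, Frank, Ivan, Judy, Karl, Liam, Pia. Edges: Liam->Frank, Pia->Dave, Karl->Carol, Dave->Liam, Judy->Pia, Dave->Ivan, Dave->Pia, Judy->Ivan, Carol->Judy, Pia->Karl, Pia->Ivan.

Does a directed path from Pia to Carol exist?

Explore from Pia.
Distance 1: reach Dave, Ivan, Karl.
Distance 2: reach Carol, Liam.
Found Carol.

Yes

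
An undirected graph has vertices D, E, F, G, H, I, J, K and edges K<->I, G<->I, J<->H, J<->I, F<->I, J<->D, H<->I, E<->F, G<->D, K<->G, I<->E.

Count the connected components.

1

From D: component {D, E, F, G, H, I, J, K}.
That's 1 component.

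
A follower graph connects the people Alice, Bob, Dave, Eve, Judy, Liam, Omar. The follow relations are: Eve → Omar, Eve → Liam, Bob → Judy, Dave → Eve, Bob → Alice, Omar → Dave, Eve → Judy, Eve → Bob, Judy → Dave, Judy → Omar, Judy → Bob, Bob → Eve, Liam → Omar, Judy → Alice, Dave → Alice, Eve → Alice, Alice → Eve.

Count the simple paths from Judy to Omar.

Judy→Alice→Eve→Liam→Omar
Judy→Alice→Eve→Omar
Judy→Bob→Alice→Eve→Liam→Omar
Judy→Bob→Alice→Eve→Omar
Judy→Bob→Eve→Liam→Omar
Judy→Bob→Eve→Omar
Judy→Dave→Alice→Eve→Liam→Omar
Judy→Dave→Alice→Eve→Omar
Judy→Dave→Eve→Liam→Omar
Judy→Dave→Eve→Omar
Judy→Omar

11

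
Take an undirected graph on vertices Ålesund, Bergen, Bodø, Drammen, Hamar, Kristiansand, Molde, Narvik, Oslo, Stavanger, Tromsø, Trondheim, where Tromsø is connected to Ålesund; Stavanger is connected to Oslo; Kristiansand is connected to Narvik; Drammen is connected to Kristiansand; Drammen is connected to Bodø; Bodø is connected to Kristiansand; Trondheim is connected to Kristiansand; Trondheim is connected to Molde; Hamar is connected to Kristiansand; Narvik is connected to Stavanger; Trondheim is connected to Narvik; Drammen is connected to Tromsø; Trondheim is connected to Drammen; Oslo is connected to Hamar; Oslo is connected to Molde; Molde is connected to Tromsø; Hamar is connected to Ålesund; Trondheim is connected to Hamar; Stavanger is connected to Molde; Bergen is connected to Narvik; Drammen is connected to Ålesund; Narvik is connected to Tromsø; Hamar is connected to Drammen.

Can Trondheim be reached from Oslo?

Yes

Explore from Oslo.
Distance 1: reach Hamar, Molde, Stavanger.
Distance 2: reach Ålesund, Drammen, Kristiansand, Narvik, Tromsø, Trondheim.
Found Trondheim.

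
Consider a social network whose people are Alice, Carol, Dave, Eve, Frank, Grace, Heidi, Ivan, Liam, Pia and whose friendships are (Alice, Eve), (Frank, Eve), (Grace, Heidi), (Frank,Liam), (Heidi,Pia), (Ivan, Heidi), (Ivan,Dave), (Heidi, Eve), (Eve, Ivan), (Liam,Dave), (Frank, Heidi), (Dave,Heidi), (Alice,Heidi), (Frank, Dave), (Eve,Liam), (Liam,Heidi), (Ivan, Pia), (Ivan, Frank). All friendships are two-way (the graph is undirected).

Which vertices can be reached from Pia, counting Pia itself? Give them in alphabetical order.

Alice, Dave, Eve, Frank, Grace, Heidi, Ivan, Liam, Pia

Start at Pia.
Its neighbours: Heidi, Ivan.
Then their neighbours: Alice, Dave, Eve, Frank, Grace, Liam.
Nothing further is reachable.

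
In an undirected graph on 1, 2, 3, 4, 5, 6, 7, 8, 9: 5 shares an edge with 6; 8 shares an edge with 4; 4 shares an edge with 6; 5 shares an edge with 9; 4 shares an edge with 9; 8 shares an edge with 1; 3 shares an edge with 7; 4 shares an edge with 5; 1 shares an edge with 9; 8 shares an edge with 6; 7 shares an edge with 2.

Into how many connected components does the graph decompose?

From 1: component {1, 4, 5, 6, 8, 9}.
From 2: component {2, 3, 7}.
That's 2 components.

2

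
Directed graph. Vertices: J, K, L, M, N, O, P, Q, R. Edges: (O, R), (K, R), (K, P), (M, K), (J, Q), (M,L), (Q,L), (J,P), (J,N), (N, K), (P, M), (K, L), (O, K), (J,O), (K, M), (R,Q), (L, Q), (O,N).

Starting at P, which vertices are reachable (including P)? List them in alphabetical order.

Start at P.
Its neighbours: M.
Then their neighbours: K, L.
Then next layer: Q, R.
Nothing further is reachable.

K, L, M, P, Q, R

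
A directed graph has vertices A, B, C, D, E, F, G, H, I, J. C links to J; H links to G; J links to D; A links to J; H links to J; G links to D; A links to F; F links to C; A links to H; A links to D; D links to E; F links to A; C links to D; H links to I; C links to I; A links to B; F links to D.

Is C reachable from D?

Explore from D.
Distance 1: reach E.
The search from D is exhausted; no directed path reaches C.

No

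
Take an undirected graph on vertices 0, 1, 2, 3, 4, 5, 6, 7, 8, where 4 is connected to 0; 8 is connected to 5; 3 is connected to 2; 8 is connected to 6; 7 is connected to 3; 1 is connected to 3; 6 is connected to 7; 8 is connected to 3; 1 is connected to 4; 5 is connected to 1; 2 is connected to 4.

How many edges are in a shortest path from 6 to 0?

Distance 0: 6.
Distance 1: 7, 8.
Distance 2: 3, 5.
Distance 3: 1, 2.
Distance 4: 4.
Distance 5: 0 — contains 0.

5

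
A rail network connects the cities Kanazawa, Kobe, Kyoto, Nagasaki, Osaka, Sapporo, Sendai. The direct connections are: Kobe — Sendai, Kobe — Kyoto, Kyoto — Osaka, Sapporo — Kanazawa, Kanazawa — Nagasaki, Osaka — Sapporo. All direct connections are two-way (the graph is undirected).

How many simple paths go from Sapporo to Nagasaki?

Sapporo–Kanazawa–Nagasaki

1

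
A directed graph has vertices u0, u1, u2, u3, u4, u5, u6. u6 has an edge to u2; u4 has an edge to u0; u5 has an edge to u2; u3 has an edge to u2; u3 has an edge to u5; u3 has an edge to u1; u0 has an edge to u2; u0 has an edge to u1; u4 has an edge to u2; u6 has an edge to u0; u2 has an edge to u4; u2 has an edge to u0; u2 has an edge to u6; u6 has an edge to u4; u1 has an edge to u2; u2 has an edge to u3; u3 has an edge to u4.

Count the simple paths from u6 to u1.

10

u6→u0→u1
u6→u0→u2→u3→u1
u6→u2→u0→u1
u6→u2→u3→u1
u6→u2→u3→u4→u0→u1
u6→u2→u4→u0→u1
u6→u4→u0→u1
u6→u4→u0→u2→u3→u1
u6→u4→u2→u0→u1
u6→u4→u2→u3→u1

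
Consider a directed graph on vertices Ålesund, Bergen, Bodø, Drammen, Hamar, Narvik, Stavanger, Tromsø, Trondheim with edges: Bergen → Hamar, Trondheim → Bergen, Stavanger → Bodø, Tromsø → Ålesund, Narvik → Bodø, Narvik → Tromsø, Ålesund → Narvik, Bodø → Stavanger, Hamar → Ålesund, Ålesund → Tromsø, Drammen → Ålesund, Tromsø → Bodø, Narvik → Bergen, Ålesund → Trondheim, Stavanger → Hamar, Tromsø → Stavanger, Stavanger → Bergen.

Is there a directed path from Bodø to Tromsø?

Yes

Explore from Bodø.
Distance 1: reach Stavanger.
Distance 2: reach Bergen, Hamar.
Distance 3: reach Ålesund.
Distance 4: reach Narvik, Tromsø, Trondheim.
Found Tromsø.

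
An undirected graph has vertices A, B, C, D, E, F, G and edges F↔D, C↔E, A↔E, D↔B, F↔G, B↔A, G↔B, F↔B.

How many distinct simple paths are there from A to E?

A–E

1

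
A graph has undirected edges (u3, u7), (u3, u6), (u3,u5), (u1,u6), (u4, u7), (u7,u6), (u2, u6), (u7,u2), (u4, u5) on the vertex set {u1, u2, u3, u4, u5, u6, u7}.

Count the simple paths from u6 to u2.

4

u6–u2
u6–u3–u5–u4–u7–u2
u6–u3–u7–u2
u6–u7–u2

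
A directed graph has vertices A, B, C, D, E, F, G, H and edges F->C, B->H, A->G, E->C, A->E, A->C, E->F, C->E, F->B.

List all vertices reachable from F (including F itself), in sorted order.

B, C, E, F, H

Start at F.
Its neighbours: B, C.
Then their neighbours: E, H.
Nothing further is reachable.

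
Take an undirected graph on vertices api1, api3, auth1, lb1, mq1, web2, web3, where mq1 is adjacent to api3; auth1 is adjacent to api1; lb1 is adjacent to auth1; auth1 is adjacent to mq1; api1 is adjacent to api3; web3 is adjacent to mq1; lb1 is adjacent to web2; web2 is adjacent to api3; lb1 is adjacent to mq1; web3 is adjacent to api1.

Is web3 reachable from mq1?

Explore from mq1.
Distance 1: reach api3, auth1, lb1, web3.
Found web3.

Yes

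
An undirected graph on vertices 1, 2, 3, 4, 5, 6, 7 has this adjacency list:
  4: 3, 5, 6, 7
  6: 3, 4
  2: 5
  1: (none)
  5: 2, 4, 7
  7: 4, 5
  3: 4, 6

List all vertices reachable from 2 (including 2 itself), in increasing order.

2, 3, 4, 5, 6, 7

Start at 2.
Its neighbours: 5.
Then their neighbours: 4, 7.
Then next layer: 3, 6.
Nothing further is reachable.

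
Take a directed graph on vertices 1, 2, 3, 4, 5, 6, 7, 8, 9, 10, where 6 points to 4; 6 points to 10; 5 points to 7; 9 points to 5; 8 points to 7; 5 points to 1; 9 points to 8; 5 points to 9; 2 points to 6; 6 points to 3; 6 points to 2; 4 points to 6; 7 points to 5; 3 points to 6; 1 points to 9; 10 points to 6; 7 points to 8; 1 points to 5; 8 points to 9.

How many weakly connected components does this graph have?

2

From 1: component {1, 5, 7, 8, 9}.
From 2: component {2, 3, 4, 6, 10}.
That's 2 components.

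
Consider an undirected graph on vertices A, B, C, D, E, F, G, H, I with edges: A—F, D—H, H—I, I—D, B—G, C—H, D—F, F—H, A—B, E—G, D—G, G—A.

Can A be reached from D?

Yes

Explore from D.
Distance 1: reach F, G, H, I.
Distance 2: reach A, B, C, E.
Found A.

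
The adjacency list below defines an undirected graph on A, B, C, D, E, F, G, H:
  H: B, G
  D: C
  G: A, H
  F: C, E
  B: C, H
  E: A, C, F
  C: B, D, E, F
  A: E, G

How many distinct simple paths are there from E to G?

3

E–A–G
E–C–B–H–G
E–F–C–B–H–G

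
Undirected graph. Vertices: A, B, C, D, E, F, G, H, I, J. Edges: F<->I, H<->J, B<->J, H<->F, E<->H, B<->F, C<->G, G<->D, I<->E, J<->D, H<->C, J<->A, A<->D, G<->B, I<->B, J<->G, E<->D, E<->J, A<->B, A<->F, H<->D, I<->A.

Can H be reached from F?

Yes

Explore from F.
Distance 1: reach A, B, H, I.
Found H.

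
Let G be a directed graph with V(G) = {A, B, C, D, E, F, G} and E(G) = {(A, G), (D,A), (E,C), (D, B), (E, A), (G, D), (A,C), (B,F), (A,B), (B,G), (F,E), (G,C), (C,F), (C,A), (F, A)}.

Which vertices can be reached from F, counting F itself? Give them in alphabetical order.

Start at F.
Its neighbours: A, E.
Then their neighbours: B, C, G.
Then next layer: D.
Every vertex is now reached.

A, B, C, D, E, F, G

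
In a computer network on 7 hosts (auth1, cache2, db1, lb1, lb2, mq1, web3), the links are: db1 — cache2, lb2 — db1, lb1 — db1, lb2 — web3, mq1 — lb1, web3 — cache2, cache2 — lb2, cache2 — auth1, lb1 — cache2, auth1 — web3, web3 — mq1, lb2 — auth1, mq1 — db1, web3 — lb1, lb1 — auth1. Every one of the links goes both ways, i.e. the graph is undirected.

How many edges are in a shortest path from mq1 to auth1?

Distance 0: mq1.
Distance 1: db1, lb1, web3.
Distance 2: auth1, cache2, lb2 — contains auth1.

2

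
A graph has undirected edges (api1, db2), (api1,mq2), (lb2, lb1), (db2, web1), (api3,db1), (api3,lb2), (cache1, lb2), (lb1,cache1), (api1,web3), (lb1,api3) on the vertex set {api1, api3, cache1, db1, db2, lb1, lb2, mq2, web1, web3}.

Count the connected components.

2

From api1: component {api1, db2, mq2, web1, web3}.
From api3: component {api3, cache1, db1, lb1, lb2}.
That's 2 components.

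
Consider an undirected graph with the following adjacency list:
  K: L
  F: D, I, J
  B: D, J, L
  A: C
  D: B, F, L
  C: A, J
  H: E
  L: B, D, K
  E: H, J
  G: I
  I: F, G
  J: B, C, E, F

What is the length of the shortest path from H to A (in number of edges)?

Distance 0: H.
Distance 1: E.
Distance 2: J.
Distance 3: B, C, F.
Distance 4: A, D, I, L — contains A.

4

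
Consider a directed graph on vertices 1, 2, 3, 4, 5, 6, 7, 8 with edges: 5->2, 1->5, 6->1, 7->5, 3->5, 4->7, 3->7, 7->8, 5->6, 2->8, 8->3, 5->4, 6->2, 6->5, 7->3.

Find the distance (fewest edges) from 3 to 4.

Distance 0: 3.
Distance 1: 5, 7.
Distance 2: 2, 4, 6, 8 — contains 4.

2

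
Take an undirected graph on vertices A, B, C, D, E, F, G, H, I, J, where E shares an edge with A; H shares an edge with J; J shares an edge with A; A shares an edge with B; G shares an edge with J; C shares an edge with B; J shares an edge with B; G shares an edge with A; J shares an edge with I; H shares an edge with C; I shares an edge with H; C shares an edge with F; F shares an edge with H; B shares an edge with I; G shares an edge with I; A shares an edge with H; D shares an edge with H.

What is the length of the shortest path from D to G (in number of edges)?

3

Distance 0: D.
Distance 1: H.
Distance 2: A, C, F, I, J.
Distance 3: B, E, G — contains G.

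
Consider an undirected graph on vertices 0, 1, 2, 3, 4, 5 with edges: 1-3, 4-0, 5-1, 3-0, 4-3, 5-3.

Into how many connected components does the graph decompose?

2

From 0: component {0, 1, 3, 4, 5}.
From 2: component {2}.
That's 2 components.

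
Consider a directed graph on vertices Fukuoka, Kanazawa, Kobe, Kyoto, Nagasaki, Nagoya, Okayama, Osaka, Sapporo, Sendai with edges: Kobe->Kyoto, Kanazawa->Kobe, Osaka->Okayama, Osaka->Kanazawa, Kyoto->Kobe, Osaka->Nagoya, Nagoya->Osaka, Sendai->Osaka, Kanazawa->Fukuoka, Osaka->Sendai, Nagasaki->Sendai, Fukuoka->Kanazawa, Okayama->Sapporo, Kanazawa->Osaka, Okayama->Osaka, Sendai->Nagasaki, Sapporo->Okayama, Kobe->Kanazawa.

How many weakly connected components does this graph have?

From Fukuoka: component {Fukuoka, Kanazawa, Kobe, Kyoto, Nagasaki, Nagoya, Okayama, Osaka, Sapporo, Sendai}.
That's 1 component.

1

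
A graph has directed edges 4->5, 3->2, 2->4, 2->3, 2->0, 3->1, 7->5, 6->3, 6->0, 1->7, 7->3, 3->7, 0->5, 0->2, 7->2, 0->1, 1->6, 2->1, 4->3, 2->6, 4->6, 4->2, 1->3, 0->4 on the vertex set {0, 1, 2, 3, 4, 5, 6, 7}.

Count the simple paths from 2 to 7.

25

2→0→1→3→7
2→0→1→6→3→7
2→0→1→7
2→0→4→3→1→7
2→0→4→3→7
2→0→4→6→3→1→7
2→0→4→6→3→7
2→1→3→7
... and 17 more.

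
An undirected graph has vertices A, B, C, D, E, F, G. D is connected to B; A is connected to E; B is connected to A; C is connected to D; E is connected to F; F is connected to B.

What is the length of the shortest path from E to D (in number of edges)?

Distance 0: E.
Distance 1: A, F.
Distance 2: B.
Distance 3: D — contains D.

3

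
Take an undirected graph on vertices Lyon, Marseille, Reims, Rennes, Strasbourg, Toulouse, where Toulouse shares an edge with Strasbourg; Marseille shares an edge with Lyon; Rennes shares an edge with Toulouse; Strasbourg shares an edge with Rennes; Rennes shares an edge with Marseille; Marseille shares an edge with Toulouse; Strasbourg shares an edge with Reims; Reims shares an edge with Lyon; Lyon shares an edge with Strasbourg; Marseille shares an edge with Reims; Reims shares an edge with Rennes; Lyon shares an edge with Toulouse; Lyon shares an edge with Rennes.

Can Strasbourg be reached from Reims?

Explore from Reims.
Distance 1: reach Lyon, Marseille, Rennes, Strasbourg.
Found Strasbourg.

Yes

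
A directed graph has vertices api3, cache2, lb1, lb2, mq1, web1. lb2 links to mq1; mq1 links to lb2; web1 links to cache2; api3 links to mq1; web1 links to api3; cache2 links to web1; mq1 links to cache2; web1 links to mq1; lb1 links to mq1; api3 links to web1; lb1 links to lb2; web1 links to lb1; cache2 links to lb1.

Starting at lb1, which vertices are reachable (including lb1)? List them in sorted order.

api3, cache2, lb1, lb2, mq1, web1

Start at lb1.
Its neighbours: lb2, mq1.
Then their neighbours: cache2.
Then next layer: web1.
Then next layer: api3.
Every vertex is now reached.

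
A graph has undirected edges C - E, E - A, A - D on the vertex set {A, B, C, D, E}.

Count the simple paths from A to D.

A–D

1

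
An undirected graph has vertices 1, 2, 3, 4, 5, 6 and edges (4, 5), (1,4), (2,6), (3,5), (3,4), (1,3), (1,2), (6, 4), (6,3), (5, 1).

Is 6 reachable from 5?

Yes

Explore from 5.
Distance 1: reach 1, 3, 4.
Distance 2: reach 2, 6.
Found 6.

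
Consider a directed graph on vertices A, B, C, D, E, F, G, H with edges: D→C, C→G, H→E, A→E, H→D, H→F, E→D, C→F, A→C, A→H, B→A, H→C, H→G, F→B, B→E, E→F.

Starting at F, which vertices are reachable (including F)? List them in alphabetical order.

A, B, C, D, E, F, G, H

Start at F.
Its neighbours: B.
Then their neighbours: A, E.
Then next layer: C, D, H.
Then next layer: G.
Every vertex is now reached.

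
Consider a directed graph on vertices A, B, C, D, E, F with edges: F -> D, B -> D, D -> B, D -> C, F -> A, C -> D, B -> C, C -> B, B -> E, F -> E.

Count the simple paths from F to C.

2

F→D→B→C
F→D→C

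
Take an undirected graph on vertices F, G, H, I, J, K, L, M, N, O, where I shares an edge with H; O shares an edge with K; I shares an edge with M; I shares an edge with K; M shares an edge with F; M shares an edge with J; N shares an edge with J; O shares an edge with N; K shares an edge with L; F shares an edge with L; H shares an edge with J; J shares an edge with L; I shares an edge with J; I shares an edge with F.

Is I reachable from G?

G has no edges, so nothing is reachable from it.

No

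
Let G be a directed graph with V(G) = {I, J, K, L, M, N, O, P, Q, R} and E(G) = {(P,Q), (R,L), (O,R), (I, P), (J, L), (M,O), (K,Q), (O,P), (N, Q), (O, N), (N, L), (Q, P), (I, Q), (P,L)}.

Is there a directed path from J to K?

Explore from J.
Distance 1: reach L.
The search from J is exhausted; no directed path reaches K.

No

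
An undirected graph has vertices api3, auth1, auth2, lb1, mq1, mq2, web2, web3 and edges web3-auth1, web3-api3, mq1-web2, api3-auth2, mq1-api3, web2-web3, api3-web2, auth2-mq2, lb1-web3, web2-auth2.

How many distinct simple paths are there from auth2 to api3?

auth2–api3
auth2–web2–api3
auth2–web2–mq1–api3
auth2–web2–web3–api3

4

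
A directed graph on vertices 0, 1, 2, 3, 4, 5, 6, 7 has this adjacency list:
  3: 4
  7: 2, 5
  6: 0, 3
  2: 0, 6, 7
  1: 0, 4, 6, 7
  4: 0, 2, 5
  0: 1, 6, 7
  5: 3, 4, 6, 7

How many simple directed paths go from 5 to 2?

13

5→3→4→0→1→7→2
5→3→4→0→7→2
5→3→4→2
5→4→0→1→7→2
5→4→0→7→2
5→4→2
5→6→0→1→4→2
5→6→0→1→7→2
5→6→0→7→2
5→6→3→4→0→1→7→2
5→6→3→4→0→7→2
5→6→3→4→2
5→7→2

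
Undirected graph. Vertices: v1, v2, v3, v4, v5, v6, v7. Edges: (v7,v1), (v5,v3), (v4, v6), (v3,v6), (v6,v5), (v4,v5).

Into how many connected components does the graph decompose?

3

From v1: component {v1, v7}.
From v2: component {v2}.
From v3: component {v3, v4, v5, v6}.
That's 3 components.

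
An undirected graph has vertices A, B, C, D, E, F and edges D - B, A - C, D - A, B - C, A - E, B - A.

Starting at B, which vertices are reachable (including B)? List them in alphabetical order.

A, B, C, D, E

Start at B.
Its neighbours: A, C, D.
Then their neighbours: E.
Nothing further is reachable.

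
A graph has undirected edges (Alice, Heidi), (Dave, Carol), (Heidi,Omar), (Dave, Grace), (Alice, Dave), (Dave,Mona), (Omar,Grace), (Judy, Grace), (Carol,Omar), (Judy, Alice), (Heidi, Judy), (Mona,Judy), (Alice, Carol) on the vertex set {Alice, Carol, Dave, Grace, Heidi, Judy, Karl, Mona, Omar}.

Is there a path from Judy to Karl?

No

Explore from Judy.
Distance 1: reach Alice, Grace, Heidi, Mona.
Distance 2: reach Carol, Dave, Omar.
The search is exhausted without reaching Karl; it lies in a different component.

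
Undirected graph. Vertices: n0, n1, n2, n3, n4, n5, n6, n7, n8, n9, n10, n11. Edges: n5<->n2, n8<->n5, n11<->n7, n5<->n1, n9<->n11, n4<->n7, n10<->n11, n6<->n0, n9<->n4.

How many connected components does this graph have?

From n0: component {n0, n6}.
From n1: component {n1, n2, n5, n8}.
From n3: component {n3}.
From n4: component {n4, n7, n9, n10, n11}.
That's 4 components.

4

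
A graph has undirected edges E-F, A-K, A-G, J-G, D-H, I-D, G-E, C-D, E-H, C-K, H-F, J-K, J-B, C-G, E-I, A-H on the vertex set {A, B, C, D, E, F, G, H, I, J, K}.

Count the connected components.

From A: component {A, B, C, D, E, F, G, H, I, J, K}.
That's 1 component.

1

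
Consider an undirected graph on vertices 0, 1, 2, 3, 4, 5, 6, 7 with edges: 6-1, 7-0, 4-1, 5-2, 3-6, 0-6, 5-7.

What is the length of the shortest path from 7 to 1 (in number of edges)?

3

Distance 0: 7.
Distance 1: 0, 5.
Distance 2: 2, 6.
Distance 3: 1, 3 — contains 1.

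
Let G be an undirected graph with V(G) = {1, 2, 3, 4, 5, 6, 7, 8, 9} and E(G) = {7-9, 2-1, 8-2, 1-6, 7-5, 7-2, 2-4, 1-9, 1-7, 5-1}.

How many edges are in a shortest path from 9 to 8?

3

Distance 0: 9.
Distance 1: 1, 7.
Distance 2: 2, 5, 6.
Distance 3: 4, 8 — contains 8.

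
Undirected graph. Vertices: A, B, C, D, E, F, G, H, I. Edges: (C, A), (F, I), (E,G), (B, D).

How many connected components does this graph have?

5

From A: component {A, C}.
From B: component {B, D}.
From E: component {E, G}.
From F: component {F, I}.
From H: component {H}.
That's 5 components.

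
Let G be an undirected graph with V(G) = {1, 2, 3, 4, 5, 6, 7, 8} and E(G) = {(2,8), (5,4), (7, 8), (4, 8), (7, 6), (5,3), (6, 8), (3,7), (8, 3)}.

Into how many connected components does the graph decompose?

2

From 1: component {1}.
From 2: component {2, 3, 4, 5, 6, 7, 8}.
That's 2 components.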